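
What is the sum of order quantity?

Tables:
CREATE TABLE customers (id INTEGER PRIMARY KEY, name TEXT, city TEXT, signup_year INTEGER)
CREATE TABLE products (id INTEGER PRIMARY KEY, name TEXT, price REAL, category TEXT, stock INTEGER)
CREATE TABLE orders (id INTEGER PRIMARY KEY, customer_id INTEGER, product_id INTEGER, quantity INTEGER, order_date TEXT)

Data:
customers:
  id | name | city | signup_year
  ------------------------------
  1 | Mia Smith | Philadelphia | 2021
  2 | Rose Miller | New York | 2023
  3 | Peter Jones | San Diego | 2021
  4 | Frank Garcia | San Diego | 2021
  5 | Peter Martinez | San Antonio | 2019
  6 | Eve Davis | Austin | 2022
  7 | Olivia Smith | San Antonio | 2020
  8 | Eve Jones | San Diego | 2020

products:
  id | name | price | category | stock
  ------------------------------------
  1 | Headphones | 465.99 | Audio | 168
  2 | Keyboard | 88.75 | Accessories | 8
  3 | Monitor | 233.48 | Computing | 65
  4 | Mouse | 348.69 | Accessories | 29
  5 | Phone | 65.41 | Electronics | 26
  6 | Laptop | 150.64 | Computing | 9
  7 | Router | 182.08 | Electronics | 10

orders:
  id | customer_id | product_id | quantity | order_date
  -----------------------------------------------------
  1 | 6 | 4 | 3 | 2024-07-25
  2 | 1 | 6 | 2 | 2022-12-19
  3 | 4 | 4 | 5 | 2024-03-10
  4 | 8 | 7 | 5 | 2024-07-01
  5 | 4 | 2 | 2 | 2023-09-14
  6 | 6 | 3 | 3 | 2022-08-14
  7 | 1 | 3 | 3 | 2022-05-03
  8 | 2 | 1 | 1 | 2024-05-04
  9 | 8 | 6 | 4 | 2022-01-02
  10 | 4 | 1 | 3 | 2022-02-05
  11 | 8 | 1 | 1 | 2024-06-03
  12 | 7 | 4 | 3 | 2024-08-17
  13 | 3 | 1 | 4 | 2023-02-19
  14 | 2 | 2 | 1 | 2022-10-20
SELECT SUM(quantity) FROM orders

Execution result:
40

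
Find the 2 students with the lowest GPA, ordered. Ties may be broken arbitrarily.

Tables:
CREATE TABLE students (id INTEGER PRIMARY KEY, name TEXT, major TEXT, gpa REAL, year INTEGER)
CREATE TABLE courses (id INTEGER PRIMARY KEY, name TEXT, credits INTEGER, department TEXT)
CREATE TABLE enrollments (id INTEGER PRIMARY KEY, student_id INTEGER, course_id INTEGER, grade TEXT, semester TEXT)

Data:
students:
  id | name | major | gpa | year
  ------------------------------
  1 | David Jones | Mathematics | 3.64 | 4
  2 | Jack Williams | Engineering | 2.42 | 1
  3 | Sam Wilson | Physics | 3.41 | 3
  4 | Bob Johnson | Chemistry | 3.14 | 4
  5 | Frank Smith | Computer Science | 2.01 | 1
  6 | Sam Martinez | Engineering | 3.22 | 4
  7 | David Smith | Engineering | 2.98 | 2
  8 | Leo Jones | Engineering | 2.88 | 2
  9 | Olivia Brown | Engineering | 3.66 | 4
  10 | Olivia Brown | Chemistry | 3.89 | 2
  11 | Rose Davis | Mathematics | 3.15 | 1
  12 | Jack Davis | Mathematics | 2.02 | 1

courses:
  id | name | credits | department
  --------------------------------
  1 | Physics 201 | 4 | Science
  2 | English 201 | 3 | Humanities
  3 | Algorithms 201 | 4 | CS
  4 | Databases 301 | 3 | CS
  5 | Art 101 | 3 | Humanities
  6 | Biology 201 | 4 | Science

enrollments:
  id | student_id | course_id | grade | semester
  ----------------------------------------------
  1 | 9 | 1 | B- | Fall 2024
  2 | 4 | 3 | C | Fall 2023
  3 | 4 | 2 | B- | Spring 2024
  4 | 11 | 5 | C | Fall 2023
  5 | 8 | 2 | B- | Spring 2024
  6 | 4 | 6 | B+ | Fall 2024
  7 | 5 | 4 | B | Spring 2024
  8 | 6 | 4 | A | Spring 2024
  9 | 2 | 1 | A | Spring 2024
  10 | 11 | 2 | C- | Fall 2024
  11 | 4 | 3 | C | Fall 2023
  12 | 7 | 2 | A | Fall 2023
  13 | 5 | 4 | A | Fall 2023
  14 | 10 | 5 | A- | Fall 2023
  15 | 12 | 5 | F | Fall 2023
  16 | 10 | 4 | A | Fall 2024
SELECT name, gpa FROM students ORDER BY gpa ASC LIMIT 2

Execution result:
name | gpa
Frank Smith | 2.01
Jack Davis | 2.02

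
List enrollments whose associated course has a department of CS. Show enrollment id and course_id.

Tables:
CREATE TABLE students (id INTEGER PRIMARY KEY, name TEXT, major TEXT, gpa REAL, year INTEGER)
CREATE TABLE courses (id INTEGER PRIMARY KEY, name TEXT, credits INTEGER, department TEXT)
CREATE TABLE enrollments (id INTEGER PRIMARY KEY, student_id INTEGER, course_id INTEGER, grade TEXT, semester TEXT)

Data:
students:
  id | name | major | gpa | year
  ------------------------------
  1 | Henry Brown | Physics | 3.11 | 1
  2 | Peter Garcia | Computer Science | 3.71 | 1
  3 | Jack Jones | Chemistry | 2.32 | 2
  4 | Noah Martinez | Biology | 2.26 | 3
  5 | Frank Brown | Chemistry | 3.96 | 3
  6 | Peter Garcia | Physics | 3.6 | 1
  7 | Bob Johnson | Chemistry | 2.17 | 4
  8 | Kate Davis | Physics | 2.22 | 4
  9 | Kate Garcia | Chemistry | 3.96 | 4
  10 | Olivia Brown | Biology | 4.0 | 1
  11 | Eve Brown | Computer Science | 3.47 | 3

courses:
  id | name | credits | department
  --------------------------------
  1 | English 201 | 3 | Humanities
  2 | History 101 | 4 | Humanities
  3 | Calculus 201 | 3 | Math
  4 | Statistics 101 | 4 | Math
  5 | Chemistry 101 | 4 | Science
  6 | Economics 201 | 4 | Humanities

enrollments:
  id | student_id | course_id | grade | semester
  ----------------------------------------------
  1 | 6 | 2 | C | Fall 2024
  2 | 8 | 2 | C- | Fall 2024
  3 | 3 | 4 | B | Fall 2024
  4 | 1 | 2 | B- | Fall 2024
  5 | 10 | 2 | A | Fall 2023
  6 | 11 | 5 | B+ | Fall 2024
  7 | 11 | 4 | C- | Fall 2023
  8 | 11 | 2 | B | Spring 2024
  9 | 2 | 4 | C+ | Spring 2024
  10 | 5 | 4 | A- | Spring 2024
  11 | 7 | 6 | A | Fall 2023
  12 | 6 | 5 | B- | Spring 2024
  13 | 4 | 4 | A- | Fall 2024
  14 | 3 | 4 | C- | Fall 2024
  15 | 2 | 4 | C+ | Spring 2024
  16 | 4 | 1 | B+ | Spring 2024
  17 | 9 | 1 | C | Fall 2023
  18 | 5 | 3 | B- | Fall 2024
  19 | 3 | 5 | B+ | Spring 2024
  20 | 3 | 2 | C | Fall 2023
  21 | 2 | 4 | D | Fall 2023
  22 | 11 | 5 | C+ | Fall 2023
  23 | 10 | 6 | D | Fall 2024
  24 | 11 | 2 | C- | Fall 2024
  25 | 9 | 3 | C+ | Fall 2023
SELECT id, course_id FROM enrollments WHERE course_id IN (SELECT id FROM courses WHERE department = 'CS')

Execution result:
(no rows)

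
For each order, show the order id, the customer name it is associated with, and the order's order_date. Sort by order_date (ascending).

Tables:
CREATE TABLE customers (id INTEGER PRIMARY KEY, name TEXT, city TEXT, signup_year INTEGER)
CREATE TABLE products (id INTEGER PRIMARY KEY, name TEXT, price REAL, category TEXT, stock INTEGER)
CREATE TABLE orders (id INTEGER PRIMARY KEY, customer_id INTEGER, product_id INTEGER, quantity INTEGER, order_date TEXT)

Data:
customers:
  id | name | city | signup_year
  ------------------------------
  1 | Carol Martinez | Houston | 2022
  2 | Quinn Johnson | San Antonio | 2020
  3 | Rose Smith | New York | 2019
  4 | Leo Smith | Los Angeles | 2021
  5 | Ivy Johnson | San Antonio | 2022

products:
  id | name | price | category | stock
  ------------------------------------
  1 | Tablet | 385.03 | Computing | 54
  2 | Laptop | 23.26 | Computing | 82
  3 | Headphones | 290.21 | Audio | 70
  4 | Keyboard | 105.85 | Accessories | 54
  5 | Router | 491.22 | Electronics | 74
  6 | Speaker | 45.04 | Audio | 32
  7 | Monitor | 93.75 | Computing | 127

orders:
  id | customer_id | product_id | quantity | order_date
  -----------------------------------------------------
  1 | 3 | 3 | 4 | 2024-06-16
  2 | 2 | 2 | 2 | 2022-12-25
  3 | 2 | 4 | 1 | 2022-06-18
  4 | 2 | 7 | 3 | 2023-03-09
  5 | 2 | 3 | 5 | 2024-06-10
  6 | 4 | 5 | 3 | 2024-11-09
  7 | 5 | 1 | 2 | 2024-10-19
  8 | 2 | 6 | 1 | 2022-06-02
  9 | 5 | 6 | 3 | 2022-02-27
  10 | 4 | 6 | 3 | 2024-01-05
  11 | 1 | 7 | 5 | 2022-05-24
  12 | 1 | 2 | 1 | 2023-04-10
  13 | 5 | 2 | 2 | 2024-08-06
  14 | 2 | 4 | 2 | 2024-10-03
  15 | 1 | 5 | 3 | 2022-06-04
SELECT c.id, p.name AS customer, c.order_date FROM orders c JOIN customers p ON c.customer_id = p.id ORDER BY c.order_date ASC

Execution result:
id | customer | order_date
9 | Ivy Johnson | 2022-02-27
11 | Carol Martinez | 2022-05-24
8 | Quinn Johnson | 2022-06-02
15 | Carol Martinez | 2022-06-04
3 | Quinn Johnson | 2022-06-18
2 | Quinn Johnson | 2022-12-25
4 | Quinn Johnson | 2023-03-09
12 | Carol Martinez | 2023-04-10
10 | Leo Smith | 2024-01-05
5 | Quinn Johnson | 2024-06-10
1 | Rose Smith | 2024-06-16
13 | Ivy Johnson | 2024-08-06
14 | Quinn Johnson | 2024-10-03
7 | Ivy Johnson | 2024-10-19
6 | Leo Smith | 2024-11-09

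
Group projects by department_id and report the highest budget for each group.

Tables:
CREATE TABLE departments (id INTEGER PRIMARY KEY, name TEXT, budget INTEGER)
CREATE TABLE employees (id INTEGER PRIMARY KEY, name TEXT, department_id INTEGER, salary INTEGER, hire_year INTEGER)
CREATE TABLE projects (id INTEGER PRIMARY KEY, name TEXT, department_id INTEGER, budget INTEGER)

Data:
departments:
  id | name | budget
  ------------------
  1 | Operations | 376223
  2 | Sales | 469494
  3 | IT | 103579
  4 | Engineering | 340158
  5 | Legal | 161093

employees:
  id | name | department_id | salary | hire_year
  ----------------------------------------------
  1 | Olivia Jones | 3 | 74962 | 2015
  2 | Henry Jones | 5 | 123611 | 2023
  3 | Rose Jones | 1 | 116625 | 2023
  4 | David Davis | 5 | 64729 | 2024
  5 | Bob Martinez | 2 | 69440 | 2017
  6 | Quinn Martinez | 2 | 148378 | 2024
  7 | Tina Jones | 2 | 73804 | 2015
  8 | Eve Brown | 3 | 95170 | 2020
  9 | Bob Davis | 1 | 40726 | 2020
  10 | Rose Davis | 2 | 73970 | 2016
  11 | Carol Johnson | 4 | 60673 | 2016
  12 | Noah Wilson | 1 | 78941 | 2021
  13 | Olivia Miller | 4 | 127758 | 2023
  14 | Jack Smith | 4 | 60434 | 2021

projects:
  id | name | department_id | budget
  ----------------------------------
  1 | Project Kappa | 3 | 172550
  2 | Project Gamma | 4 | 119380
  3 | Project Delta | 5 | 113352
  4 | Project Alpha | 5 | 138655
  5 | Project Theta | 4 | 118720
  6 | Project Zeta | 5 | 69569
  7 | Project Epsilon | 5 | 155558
SELECT department_id, MAX(budget) AS max_budget FROM projects GROUP BY department_id

Execution result:
department_id | max_budget
3 | 172550
4 | 119380
5 | 155558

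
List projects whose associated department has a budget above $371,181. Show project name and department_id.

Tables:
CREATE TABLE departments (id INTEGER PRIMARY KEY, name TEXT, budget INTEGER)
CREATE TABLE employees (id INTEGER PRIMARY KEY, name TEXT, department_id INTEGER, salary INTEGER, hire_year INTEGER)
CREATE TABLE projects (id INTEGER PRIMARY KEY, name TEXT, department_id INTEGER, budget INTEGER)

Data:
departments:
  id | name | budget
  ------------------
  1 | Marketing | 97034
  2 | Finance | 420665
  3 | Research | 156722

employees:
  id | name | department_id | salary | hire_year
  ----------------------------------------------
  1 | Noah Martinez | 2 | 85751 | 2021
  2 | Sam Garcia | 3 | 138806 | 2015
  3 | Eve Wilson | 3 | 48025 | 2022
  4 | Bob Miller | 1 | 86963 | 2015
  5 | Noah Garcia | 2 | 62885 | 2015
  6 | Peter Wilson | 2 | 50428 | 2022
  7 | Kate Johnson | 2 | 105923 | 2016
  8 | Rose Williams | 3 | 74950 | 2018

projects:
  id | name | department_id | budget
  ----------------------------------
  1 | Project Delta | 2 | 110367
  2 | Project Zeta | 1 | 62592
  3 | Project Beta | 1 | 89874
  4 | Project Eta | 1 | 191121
SELECT name, department_id FROM projects WHERE department_id IN (SELECT id FROM departments WHERE budget > 371181)

Execution result:
name | department_id
Project Delta | 2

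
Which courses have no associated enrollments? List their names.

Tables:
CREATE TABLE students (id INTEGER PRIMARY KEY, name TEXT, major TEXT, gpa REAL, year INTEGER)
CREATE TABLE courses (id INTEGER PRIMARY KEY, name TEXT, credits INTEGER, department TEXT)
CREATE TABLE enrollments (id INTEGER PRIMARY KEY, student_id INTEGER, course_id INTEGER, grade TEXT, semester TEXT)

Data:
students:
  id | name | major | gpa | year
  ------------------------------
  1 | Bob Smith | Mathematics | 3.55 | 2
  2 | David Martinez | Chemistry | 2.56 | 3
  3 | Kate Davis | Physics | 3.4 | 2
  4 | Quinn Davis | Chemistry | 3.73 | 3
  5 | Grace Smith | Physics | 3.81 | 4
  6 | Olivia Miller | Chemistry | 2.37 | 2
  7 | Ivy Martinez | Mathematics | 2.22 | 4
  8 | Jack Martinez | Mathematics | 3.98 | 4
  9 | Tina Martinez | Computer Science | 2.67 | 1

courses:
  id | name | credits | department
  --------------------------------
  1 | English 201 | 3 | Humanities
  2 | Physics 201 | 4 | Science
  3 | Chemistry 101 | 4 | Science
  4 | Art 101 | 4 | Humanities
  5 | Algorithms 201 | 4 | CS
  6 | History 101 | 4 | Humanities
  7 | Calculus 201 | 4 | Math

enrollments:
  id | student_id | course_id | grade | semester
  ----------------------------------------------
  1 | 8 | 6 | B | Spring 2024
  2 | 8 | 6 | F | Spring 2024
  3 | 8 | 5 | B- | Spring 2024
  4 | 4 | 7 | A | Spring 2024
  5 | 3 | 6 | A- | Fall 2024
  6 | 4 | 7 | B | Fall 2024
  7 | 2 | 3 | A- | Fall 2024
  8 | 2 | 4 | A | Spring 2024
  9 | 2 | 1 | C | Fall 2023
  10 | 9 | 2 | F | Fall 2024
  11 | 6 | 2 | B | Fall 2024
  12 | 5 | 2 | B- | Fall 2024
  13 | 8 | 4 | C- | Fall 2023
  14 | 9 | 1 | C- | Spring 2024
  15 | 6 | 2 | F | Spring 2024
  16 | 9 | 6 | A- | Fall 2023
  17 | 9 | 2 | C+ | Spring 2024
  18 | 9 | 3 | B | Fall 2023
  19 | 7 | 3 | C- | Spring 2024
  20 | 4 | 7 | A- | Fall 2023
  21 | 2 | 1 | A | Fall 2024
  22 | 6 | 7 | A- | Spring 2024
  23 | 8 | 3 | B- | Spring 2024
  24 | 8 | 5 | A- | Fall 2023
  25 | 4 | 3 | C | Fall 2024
SELECT p.name FROM courses p LEFT JOIN enrollments c ON c.course_id = p.id WHERE c.id IS NULL

Execution result:
(no rows)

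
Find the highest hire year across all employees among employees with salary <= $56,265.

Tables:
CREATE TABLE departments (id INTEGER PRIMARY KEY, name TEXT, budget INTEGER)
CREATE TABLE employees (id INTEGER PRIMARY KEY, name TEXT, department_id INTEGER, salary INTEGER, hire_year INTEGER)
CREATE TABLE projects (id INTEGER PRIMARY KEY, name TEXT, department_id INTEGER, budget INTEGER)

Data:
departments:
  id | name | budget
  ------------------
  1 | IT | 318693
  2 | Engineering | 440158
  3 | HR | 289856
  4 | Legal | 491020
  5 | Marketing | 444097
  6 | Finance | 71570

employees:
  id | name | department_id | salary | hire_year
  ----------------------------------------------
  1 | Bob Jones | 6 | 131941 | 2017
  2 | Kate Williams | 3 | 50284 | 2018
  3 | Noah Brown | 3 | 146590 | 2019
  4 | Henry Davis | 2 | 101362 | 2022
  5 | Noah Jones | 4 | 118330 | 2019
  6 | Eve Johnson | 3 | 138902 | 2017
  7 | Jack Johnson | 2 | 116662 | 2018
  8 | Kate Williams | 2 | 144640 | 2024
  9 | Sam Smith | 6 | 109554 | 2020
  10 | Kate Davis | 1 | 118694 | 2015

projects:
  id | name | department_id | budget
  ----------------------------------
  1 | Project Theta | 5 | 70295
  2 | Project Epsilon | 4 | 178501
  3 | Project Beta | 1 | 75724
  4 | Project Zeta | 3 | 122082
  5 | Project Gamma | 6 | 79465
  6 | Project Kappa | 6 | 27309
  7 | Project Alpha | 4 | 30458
SELECT MAX(hire_year) FROM employees WHERE salary <= 56265

Execution result:
2018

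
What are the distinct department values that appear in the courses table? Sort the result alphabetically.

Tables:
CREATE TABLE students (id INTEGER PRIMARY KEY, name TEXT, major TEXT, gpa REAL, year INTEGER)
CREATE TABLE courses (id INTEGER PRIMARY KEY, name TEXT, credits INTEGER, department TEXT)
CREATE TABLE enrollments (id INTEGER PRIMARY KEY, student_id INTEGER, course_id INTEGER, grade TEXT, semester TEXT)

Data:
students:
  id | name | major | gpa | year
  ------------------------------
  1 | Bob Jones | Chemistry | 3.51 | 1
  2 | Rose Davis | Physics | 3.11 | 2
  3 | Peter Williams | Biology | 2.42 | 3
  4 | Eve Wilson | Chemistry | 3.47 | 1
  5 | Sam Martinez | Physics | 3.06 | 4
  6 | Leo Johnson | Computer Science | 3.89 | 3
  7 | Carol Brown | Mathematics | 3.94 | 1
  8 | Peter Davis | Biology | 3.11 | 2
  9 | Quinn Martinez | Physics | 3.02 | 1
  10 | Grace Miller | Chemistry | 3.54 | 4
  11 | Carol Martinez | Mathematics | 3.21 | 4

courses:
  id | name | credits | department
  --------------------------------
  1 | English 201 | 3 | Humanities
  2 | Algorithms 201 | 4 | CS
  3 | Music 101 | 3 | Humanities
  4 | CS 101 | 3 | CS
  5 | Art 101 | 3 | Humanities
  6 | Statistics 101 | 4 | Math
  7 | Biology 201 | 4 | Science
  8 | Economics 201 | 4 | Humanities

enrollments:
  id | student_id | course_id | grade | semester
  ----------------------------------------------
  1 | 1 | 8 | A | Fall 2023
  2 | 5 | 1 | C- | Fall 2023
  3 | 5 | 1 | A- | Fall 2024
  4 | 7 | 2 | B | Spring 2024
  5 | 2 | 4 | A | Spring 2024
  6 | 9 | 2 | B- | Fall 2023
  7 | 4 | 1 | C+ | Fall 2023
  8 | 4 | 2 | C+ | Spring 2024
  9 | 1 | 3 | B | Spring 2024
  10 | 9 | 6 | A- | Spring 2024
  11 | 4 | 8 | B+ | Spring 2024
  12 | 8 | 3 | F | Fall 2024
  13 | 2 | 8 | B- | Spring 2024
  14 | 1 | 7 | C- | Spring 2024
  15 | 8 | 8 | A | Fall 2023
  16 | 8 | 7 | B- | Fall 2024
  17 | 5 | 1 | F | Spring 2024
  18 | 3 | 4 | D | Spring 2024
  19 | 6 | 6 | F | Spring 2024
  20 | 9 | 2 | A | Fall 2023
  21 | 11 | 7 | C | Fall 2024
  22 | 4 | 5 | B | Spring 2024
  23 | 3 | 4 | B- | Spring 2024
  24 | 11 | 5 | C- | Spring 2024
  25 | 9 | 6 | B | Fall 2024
SELECT DISTINCT department FROM courses ORDER BY department

Execution result:
department
CS
Humanities
Math
Science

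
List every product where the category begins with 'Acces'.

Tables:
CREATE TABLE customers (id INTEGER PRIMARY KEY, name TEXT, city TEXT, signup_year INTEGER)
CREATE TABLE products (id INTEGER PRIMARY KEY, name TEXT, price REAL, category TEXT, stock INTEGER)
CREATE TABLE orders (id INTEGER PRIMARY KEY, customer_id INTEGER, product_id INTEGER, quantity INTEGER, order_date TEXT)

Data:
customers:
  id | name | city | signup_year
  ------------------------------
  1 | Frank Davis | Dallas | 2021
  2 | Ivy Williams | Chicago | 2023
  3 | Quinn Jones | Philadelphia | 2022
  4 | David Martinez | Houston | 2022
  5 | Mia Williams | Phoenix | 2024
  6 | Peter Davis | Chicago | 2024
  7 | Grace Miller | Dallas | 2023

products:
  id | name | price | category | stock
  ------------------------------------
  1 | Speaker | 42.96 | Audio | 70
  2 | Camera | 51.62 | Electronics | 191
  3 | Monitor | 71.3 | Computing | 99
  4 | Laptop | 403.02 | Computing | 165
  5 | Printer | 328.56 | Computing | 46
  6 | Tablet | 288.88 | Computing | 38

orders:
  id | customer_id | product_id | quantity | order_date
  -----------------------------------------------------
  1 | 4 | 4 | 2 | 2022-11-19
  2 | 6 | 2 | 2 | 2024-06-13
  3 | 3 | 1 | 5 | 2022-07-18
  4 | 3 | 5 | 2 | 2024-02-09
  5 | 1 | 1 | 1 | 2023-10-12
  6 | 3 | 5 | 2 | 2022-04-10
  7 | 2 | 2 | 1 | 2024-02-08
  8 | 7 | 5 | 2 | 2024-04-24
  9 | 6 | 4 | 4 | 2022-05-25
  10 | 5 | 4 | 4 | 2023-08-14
SELECT name, category FROM products WHERE category LIKE 'Acces%'

Execution result:
(no rows)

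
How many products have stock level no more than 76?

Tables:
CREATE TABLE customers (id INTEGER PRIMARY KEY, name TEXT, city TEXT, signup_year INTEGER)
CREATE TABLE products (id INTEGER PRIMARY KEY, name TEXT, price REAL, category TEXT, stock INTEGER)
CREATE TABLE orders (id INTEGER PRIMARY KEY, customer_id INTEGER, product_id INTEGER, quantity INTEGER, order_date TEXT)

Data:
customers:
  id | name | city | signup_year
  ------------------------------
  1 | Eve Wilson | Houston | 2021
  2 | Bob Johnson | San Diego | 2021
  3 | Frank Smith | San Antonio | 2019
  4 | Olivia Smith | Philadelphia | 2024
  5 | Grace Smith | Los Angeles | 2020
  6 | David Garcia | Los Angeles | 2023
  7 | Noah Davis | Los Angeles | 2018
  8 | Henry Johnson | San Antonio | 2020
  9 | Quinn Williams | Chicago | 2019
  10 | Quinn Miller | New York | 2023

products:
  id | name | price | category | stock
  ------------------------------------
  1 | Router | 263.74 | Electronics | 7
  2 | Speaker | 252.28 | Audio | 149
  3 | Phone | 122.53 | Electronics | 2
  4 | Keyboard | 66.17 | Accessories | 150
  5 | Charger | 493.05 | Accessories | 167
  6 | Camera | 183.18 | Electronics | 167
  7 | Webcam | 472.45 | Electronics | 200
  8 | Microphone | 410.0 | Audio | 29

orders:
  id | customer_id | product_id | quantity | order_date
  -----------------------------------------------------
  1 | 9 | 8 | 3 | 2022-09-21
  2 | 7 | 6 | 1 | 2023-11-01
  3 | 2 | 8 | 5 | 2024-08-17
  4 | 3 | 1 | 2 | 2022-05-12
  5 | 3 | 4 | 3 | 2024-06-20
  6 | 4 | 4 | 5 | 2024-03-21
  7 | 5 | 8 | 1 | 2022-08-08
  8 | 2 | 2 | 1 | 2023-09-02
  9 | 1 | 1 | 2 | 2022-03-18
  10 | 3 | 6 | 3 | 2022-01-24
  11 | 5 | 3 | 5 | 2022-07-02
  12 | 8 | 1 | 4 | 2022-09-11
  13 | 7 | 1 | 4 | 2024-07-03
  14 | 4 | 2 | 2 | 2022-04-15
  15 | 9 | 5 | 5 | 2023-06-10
SELECT COUNT(*) FROM products WHERE stock <= 76

Execution result:
3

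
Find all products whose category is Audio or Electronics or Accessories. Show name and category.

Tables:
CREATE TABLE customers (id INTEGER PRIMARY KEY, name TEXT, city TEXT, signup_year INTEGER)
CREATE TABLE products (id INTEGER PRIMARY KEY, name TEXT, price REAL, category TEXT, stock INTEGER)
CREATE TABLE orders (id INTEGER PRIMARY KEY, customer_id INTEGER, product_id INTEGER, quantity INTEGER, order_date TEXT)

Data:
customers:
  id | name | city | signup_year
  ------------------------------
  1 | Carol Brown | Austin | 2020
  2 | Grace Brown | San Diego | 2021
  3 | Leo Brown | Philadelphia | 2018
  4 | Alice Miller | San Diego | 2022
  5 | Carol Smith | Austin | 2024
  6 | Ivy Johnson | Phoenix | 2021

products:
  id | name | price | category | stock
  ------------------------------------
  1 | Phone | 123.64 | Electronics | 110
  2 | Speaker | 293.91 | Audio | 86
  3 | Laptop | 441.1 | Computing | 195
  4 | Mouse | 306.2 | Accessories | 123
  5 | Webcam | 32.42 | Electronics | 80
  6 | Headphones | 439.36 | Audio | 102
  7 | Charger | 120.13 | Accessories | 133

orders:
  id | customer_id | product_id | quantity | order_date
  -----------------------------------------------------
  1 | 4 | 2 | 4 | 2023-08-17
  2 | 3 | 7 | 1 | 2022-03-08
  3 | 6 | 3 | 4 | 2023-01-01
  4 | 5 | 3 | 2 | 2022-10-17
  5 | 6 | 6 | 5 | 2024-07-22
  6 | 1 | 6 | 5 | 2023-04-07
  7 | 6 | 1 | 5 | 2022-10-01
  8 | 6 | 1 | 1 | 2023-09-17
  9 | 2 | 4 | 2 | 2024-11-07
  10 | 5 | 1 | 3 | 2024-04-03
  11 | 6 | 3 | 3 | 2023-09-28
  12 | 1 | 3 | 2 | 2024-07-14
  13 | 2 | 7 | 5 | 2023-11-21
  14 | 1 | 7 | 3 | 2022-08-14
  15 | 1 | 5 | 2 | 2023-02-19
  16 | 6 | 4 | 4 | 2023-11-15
SELECT name, category FROM products WHERE category IN ('Audio', 'Electronics', 'Accessories')

Execution result:
name | category
Phone | Electronics
Speaker | Audio
Mouse | Accessories
Webcam | Electronics
Headphones | Audio
Charger | Accessories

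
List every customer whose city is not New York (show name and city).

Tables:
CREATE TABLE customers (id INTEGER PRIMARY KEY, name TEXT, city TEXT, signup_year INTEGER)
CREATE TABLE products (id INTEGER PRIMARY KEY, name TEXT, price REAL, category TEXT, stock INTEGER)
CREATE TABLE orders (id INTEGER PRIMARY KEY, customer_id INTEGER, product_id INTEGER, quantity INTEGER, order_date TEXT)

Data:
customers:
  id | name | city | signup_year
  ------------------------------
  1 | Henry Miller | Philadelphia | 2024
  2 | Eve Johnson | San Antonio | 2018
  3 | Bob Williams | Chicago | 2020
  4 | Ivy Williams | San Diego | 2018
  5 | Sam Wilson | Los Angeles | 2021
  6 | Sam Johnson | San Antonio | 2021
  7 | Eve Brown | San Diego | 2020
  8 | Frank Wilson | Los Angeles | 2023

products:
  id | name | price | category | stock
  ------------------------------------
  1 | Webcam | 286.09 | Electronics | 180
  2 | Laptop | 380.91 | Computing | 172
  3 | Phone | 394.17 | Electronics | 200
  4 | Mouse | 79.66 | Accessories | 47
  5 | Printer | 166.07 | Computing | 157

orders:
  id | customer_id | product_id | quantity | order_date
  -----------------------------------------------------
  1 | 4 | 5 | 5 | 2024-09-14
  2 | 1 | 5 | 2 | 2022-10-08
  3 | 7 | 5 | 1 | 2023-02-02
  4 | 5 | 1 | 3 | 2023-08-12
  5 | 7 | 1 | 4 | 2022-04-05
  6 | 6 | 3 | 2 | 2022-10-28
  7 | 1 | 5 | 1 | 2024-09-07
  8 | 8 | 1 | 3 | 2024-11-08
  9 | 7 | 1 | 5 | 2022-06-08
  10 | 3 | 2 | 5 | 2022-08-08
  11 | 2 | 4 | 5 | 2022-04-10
SELECT name, city FROM customers WHERE city <> 'New York'

Execution result:
name | city
Henry Miller | Philadelphia
Eve Johnson | San Antonio
Bob Williams | Chicago
Ivy Williams | San Diego
Sam Wilson | Los Angeles
Sam Johnson | San Antonio
Eve Brown | San Diego
Frank Wilson | Los Angeles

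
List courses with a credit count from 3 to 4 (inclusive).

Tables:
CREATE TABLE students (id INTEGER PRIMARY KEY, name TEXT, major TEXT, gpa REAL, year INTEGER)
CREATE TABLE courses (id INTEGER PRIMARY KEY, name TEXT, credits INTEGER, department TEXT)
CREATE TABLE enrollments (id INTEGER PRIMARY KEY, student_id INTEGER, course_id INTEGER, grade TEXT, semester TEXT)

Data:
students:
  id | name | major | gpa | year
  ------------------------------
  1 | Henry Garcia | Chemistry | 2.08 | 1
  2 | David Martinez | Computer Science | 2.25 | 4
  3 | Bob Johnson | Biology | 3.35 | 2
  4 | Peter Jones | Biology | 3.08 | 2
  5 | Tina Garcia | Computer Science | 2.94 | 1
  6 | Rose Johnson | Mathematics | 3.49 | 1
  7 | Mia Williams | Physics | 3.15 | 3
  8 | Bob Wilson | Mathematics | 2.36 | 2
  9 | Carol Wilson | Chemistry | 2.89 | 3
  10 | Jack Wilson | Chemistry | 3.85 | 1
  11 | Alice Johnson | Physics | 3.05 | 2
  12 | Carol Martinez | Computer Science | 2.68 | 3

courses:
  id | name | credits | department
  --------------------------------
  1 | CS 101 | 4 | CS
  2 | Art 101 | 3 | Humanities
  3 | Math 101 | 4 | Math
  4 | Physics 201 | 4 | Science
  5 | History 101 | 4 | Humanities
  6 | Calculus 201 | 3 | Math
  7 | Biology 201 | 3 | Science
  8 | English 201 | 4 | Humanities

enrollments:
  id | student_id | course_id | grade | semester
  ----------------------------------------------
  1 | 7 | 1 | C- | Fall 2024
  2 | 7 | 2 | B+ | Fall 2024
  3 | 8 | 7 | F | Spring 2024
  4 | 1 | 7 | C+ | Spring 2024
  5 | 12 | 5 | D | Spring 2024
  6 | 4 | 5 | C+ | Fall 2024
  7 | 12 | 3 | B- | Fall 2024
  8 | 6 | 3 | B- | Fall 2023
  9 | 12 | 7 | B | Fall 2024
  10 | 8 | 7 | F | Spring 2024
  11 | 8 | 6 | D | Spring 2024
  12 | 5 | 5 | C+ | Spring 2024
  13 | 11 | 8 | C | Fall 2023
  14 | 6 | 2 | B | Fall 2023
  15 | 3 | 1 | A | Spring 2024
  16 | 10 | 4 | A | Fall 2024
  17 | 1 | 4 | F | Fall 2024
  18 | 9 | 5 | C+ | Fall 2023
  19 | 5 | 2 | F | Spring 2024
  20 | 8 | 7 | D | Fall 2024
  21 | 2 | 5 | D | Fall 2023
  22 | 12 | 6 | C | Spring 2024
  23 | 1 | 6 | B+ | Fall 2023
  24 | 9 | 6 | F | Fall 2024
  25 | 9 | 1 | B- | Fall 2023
SELECT name, credits FROM courses WHERE credits BETWEEN 3 AND 4

Execution result:
name | credits
CS 101 | 4
Art 101 | 3
Math 101 | 4
Physics 201 | 4
History 101 | 4
Calculus 201 | 3
Biology 201 | 3
English 201 | 4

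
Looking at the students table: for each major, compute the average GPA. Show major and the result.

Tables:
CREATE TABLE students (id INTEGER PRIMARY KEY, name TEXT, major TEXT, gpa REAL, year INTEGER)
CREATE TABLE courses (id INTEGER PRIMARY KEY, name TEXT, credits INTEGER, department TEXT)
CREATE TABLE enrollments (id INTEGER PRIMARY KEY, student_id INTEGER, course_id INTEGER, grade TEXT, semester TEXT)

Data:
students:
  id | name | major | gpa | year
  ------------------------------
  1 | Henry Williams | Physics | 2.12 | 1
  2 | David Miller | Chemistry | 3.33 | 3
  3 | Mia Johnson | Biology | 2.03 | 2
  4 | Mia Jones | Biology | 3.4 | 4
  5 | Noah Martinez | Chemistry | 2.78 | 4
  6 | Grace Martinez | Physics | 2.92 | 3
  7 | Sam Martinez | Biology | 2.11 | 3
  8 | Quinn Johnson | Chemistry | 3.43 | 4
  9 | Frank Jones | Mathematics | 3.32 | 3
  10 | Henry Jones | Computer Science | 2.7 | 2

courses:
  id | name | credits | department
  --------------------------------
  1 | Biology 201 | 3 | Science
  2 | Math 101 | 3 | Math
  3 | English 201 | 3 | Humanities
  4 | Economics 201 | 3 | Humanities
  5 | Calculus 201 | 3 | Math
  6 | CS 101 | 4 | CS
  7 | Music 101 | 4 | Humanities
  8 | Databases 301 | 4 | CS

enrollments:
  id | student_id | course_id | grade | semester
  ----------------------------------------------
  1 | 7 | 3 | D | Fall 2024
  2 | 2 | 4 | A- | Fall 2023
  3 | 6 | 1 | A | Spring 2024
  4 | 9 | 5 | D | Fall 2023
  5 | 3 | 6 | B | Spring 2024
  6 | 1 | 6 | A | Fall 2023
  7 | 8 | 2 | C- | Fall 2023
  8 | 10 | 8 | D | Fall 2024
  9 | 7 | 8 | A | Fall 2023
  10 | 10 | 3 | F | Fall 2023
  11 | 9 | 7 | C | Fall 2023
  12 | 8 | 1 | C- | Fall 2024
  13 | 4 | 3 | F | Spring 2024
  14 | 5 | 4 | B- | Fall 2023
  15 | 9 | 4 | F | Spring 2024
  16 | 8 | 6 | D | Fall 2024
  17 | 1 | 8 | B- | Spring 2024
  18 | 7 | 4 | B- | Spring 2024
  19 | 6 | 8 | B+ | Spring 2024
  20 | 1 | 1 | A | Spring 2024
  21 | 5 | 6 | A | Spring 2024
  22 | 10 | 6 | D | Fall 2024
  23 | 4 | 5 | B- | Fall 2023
SELECT major, AVG(gpa) AS avg_gpa FROM students GROUP BY major

Execution result:
major | avg_gpa
Biology | 2.51
Chemistry | 3.18
Computer Science | 2.70
Mathematics | 3.32
Physics | 2.52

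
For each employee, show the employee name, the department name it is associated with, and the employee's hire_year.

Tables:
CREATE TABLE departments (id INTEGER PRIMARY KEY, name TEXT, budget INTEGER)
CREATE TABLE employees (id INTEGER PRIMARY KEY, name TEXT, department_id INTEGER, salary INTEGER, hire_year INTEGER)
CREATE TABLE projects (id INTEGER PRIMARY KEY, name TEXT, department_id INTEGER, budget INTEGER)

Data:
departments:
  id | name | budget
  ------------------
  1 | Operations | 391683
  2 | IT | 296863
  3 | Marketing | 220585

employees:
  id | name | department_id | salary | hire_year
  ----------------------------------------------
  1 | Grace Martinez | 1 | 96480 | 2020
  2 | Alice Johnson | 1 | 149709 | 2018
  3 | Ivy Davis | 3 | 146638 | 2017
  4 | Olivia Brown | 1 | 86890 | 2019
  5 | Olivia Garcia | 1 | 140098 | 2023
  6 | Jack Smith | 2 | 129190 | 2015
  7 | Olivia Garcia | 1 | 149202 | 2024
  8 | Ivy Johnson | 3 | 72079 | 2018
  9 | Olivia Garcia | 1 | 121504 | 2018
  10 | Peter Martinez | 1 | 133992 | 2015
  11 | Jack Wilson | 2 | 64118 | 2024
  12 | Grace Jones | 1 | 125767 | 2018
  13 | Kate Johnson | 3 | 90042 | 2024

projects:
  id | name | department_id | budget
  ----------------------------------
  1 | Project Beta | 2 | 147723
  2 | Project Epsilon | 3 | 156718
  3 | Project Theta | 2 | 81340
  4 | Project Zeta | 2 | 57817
SELECT c.name, p.name AS department, c.hire_year FROM employees c JOIN departments p ON c.department_id = p.id

Execution result:
name | department | hire_year
Grace Martinez | Operations | 2020
Alice Johnson | Operations | 2018
Ivy Davis | Marketing | 2017
Olivia Brown | Operations | 2019
Olivia Garcia | Operations | 2023
Jack Smith | IT | 2015
Olivia Garcia | Operations | 2024
Ivy Johnson | Marketing | 2018
Olivia Garcia | Operations | 2018
Peter Martinez | Operations | 2015
Jack Wilson | IT | 2024
Grace Jones | Operations | 2018
Kate Johnson | Marketing | 2024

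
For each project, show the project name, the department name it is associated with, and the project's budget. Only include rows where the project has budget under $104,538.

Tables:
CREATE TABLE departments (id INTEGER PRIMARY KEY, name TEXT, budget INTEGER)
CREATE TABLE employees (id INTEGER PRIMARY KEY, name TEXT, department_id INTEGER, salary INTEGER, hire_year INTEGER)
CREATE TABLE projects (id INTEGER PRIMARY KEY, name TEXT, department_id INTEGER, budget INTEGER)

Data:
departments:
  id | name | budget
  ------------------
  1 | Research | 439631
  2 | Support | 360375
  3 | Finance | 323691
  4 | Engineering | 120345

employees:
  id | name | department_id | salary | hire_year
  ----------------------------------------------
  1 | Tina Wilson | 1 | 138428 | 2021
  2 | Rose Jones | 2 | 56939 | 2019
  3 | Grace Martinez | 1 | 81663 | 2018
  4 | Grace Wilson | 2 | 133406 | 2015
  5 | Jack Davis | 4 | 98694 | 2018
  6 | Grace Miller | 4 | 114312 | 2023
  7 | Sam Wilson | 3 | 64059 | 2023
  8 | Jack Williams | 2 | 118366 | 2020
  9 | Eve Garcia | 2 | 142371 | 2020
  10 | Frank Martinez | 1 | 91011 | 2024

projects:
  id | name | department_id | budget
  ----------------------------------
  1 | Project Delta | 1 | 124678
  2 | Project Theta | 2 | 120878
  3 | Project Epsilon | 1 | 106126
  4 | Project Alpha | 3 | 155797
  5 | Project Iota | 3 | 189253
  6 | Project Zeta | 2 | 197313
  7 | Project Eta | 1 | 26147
SELECT c.name, p.name AS department, c.budget FROM projects c JOIN departments p ON c.department_id = p.id WHERE c.budget < 104538

Execution result:
name | department | budget
Project Eta | Research | 26147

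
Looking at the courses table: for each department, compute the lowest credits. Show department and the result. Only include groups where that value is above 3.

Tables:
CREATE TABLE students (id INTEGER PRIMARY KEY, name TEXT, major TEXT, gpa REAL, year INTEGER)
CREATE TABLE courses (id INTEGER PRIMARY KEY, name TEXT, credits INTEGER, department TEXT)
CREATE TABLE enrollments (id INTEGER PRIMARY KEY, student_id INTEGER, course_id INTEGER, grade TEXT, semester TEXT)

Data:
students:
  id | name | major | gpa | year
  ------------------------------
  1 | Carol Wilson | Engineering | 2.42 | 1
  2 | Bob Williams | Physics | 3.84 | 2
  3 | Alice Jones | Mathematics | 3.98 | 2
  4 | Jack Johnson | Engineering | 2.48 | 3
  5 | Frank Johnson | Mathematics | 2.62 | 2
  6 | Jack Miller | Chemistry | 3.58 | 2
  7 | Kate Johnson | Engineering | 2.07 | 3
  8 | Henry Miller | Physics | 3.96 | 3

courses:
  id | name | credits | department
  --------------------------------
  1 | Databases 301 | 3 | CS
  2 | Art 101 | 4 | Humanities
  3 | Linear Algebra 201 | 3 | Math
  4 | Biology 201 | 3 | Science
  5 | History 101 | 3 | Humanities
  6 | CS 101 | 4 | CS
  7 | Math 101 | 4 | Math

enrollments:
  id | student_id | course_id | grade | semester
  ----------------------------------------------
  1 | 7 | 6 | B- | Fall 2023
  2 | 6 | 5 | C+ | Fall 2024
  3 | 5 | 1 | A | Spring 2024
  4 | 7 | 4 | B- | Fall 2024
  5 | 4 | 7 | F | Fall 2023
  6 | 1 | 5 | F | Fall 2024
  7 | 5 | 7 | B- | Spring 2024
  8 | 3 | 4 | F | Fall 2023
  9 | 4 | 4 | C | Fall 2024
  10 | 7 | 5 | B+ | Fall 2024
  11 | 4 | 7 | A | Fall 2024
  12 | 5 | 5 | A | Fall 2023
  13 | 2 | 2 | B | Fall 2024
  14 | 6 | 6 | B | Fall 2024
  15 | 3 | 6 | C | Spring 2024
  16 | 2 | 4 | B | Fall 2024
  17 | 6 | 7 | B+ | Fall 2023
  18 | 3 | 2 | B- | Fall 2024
SELECT department, MIN(credits) AS min_credits FROM courses GROUP BY department HAVING MIN(credits) > 3

Execution result:
(no rows)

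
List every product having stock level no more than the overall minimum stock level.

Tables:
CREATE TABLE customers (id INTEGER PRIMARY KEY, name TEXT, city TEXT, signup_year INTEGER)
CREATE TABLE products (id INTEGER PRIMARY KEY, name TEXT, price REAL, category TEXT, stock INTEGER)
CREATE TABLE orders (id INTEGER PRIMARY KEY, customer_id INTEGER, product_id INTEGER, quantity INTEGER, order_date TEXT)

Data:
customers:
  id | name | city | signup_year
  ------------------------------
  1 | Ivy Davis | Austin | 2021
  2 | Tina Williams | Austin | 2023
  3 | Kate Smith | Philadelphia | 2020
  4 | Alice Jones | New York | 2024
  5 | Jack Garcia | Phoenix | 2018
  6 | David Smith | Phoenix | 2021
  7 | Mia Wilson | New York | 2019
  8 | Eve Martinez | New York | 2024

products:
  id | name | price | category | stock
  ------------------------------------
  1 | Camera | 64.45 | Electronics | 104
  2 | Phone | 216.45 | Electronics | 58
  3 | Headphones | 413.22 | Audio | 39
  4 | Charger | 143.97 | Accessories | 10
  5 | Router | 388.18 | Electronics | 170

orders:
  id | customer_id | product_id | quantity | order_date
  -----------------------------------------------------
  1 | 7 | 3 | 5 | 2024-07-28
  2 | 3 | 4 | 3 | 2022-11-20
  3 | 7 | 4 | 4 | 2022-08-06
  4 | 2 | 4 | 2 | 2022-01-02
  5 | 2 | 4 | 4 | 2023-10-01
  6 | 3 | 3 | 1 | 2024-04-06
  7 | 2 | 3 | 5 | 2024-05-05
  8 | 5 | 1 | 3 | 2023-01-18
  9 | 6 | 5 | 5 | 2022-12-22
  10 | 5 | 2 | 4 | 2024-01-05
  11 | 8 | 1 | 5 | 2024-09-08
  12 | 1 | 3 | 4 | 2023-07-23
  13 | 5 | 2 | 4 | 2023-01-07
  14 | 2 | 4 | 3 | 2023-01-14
SELECT name, stock FROM products WHERE stock <= (SELECT MIN(stock) FROM products)

Execution result:
name | stock
Charger | 10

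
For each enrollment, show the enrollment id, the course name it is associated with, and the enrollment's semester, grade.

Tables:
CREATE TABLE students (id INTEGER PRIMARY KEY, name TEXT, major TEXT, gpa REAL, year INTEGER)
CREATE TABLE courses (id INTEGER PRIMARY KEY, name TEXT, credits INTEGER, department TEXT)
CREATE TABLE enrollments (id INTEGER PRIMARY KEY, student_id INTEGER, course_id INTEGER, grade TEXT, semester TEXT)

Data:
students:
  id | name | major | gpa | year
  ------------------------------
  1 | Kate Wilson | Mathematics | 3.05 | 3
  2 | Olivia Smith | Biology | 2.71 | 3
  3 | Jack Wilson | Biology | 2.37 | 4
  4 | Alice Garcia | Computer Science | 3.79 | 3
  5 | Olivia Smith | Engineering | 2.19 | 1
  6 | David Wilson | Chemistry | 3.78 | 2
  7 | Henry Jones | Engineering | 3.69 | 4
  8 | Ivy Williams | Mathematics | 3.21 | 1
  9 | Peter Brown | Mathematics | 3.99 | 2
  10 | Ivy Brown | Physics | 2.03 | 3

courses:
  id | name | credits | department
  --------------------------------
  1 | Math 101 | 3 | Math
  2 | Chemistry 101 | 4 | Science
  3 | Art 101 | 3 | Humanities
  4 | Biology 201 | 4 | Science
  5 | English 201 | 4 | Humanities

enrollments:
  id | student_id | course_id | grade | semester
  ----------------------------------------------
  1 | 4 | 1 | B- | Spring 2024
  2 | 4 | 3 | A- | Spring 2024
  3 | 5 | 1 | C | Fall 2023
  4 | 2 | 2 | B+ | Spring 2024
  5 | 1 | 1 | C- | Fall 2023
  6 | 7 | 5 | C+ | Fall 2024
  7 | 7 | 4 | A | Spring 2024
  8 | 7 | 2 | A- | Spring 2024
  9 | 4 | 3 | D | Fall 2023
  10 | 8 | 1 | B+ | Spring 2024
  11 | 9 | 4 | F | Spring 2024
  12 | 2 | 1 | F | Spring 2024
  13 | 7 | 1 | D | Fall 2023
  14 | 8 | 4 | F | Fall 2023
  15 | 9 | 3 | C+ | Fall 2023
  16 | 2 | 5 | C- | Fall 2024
SELECT c.id, p.name AS course, c.semester, c.grade FROM enrollments c JOIN courses p ON c.course_id = p.id

Execution result:
id | course | semester | grade
1 | Math 101 | Spring 2024 | B-
2 | Art 101 | Spring 2024 | A-
3 | Math 101 | Fall 2023 | C
4 | Chemistry 101 | Spring 2024 | B+
5 | Math 101 | Fall 2023 | C-
6 | English 201 | Fall 2024 | C+
7 | Biology 201 | Spring 2024 | A
8 | Chemistry 101 | Spring 2024 | A-
9 | Art 101 | Fall 2023 | D
10 | Math 101 | Spring 2024 | B+
11 | Biology 201 | Spring 2024 | F
12 | Math 101 | Spring 2024 | F
13 | Math 101 | Fall 2023 | D
14 | Biology 201 | Fall 2023 | F
15 | Art 101 | Fall 2023 | C+
16 | English 201 | Fall 2024 | C-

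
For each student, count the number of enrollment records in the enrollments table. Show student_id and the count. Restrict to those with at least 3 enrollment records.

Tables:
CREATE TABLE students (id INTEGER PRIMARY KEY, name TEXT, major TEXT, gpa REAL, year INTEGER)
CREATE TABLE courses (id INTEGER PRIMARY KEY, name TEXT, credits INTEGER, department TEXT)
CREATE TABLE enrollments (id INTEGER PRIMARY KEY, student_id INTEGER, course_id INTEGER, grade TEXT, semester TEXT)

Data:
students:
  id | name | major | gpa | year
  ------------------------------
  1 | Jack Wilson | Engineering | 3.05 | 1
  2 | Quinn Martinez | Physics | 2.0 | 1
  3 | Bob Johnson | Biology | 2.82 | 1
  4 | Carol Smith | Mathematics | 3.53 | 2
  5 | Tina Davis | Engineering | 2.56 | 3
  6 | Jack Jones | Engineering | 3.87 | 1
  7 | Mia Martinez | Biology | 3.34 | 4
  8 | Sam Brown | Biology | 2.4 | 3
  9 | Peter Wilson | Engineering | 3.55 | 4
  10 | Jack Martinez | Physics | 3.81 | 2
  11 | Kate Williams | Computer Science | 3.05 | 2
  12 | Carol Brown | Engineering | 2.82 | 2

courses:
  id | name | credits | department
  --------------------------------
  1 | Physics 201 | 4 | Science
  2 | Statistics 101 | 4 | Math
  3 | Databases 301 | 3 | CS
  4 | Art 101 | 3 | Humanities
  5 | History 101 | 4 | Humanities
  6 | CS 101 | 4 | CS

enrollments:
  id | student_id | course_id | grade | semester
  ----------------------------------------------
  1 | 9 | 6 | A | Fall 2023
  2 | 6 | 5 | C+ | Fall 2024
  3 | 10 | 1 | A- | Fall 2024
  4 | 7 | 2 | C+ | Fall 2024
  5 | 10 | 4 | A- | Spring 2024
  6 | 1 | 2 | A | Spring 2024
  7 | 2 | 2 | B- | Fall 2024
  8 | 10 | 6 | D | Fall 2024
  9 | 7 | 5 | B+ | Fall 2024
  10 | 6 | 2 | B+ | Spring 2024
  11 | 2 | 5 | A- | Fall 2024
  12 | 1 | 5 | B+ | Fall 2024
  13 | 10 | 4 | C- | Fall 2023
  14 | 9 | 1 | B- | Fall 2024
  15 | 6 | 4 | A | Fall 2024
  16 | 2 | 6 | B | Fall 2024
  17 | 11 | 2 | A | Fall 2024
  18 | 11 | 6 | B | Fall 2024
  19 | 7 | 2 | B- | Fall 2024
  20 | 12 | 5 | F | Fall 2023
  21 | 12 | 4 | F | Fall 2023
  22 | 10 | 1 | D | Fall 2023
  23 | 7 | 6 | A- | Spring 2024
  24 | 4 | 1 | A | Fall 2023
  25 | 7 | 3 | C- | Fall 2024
SELECT student_id, COUNT(*) AS enrollment_count FROM enrollments GROUP BY student_id HAVING COUNT(*) >= 3

Execution result:
student_id | enrollment_count
2 | 3
6 | 3
7 | 5
10 | 5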